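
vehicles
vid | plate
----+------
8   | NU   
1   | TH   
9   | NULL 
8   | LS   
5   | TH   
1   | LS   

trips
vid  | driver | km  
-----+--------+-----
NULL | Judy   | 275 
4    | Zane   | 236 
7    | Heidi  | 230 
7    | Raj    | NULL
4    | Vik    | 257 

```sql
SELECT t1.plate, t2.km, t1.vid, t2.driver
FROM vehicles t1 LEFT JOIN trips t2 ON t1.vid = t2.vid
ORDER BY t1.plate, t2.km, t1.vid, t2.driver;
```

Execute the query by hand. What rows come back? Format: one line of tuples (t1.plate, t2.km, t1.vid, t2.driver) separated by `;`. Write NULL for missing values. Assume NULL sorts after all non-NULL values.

(LS, NULL, 1, NULL); (LS, NULL, 8, NULL); (NU, NULL, 8, NULL); (TH, NULL, 1, NULL); (TH, NULL, 5, NULL); (NULL, NULL, 9, NULL)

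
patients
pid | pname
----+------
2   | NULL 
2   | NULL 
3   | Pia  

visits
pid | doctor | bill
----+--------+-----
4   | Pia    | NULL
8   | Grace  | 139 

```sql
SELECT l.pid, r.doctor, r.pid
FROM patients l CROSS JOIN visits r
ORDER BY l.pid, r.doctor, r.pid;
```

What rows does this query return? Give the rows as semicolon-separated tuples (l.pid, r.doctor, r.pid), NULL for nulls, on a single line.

(2, Grace, 8); (2, Grace, 8); (2, Pia, 4); (2, Pia, 4); (3, Grace, 8); (3, Pia, 4)

CROSS JOIN pairs every row of `patients` with every row of `visits`: 3 × 2 = 6 rows.
After projecting and ordering:
l.pid | r.doctor | r.pid
2 | Grace | 8
2 | Grace | 8
2 | Pia | 4
2 | Pia | 4
3 | Grace | 8
3 | Pia | 4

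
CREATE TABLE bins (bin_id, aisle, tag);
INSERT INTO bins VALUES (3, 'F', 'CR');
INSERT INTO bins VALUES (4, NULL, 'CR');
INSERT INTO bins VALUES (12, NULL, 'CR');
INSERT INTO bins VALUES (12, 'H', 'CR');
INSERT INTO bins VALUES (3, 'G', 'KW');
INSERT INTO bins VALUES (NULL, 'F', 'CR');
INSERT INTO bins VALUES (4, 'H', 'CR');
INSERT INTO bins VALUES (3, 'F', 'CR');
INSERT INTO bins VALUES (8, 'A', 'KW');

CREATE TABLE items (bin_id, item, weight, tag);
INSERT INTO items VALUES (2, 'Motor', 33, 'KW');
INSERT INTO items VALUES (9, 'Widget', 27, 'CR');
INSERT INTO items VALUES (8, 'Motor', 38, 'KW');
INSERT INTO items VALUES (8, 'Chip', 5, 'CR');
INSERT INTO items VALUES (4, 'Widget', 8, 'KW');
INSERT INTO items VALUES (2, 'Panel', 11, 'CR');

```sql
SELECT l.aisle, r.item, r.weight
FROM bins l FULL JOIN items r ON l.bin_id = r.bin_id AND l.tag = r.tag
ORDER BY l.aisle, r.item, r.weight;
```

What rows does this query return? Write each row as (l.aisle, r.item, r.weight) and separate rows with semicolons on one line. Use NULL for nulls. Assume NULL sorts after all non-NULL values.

(A, Motor, 38); (F, NULL, NULL); (F, NULL, NULL); (F, NULL, NULL); (G, NULL, NULL); (H, NULL, NULL); (H, NULL, NULL); (NULL, Chip, 5); (NULL, Motor, 33); (NULL, Panel, 11); (NULL, Widget, 8); (NULL, Widget, 27); (NULL, NULL, NULL); (NULL, NULL, NULL)

FULL OUTER JOIN keeps every row from both sides; unmatched rows get NULL for the other side's columns.
Matching on l.bin_id = r.bin_id AND l.tag = r.tag. A NULL in a compared column never satisfies the condition.
Matched pairs: 1; unmatched l rows kept: 8; unmatched r rows kept: 5.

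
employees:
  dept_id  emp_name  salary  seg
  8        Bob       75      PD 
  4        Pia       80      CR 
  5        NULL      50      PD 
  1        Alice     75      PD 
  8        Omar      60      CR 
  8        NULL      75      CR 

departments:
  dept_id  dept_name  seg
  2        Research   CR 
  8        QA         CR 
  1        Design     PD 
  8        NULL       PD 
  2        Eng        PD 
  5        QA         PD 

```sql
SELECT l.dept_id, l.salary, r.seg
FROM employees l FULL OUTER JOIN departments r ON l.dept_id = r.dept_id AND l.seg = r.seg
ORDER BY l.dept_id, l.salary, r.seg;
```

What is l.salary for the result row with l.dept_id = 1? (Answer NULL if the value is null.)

75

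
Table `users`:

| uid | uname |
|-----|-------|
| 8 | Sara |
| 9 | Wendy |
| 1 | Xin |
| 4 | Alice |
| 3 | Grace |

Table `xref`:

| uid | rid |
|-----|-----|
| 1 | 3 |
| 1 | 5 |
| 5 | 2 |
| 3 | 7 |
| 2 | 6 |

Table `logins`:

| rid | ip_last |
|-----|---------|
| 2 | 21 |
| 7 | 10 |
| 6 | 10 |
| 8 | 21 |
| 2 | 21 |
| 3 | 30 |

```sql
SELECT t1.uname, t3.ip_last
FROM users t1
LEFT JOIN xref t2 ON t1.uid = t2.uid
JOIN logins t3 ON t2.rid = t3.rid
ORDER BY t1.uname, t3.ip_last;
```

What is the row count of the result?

Evaluate left to right. First `users t1 LEFT JOIN xref t2` on uid: 6 row(s).
Then INNER JOIN `logins t3` on rid: keep only rows whose t2.rid appears in t3.
Result: 2 row(s).

2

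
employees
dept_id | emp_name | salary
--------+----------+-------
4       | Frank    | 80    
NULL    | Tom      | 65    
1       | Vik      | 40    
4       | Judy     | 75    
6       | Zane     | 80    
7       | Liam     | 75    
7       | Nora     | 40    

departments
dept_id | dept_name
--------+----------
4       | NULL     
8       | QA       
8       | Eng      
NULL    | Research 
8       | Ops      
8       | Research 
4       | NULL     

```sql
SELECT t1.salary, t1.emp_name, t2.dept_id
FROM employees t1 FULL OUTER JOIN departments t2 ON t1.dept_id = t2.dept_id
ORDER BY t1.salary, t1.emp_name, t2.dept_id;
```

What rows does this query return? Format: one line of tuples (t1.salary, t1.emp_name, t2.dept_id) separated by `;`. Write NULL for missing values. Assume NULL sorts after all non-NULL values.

FULL OUTER JOIN keeps every row from both sides; unmatched rows get NULL for the other side's columns.
Matching on t1.dept_id = t2.dept_id. A NULL in a compared column never satisfies the condition.
- dept_id=4: 2 matching t2 row(s), so 2 row(s) emitted.
- dept_id=NULL: no t2 row matches, row kept with t2 columns NULL.
- dept_id=1: no t2 row matches, row kept with t2 columns NULL.
- dept_id=4: 2 matching t2 row(s), so 2 row(s) emitted.
- dept_id=6: no t2 row matches, row kept with t2 columns NULL.
- dept_id=7: no t2 row matches, row kept with t2 columns NULL.
- dept_id=7: no t2 row matches, row kept with t2 columns NULL.
- 5 t2 row(s) had no t1 match → kept, t1 columns NULL.

(40, Nora, NULL); (40, Vik, NULL); (65, Tom, NULL); (75, Judy, 4); (75, Judy, 4); (75, Liam, NULL); (80, Frank, 4); (80, Frank, 4); (80, Zane, NULL); (NULL, NULL, 8); (NULL, NULL, 8); (NULL, NULL, 8); (NULL, NULL, 8); (NULL, NULL, NULL)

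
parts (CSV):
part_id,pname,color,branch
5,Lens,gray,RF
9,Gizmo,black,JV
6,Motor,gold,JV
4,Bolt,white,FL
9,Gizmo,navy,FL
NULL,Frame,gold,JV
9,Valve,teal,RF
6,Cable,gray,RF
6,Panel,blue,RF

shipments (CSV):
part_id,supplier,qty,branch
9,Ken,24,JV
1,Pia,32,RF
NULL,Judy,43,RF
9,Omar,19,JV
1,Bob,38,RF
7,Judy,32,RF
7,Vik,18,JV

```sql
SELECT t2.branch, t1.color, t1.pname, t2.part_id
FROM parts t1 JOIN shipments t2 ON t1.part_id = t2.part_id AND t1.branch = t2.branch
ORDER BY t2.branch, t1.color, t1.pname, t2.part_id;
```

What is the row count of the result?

2

INNER JOIN keeps only pairs where the ON condition holds.
Matching on t1.part_id = t2.part_id AND t1.branch = t2.branch. A NULL in a compared column never satisfies the condition.
Matched pairs: 2.
Total: 2 rows.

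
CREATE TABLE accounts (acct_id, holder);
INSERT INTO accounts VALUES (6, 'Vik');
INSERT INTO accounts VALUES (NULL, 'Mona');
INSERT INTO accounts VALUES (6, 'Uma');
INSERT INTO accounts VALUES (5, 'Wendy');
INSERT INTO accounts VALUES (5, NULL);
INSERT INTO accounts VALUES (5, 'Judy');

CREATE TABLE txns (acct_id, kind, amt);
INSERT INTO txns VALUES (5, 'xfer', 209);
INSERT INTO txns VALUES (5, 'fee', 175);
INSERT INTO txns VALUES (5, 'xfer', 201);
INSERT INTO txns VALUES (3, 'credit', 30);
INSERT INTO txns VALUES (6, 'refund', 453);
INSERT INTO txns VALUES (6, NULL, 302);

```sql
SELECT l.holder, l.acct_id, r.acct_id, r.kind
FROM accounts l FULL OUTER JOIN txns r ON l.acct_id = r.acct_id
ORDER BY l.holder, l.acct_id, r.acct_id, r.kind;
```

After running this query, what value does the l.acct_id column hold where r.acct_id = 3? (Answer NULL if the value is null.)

FULL OUTER JOIN keeps every row from both sides; unmatched rows get NULL for the other side's columns.
Matching on l.acct_id = r.acct_id. A NULL in a compared column never satisfies the condition.
Matched pairs: 13; unmatched l rows kept: 1; unmatched r rows kept: 1.

NULL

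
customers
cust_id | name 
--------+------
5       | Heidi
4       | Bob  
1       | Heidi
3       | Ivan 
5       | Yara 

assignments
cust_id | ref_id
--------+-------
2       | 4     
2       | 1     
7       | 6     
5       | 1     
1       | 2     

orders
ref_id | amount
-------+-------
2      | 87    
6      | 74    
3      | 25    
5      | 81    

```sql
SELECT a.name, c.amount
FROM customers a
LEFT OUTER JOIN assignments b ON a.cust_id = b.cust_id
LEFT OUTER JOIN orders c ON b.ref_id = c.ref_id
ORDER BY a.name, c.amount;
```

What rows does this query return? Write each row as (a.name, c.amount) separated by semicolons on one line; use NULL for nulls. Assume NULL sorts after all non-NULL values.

(Bob, NULL); (Heidi, 87); (Heidi, NULL); (Ivan, NULL); (Yara, NULL)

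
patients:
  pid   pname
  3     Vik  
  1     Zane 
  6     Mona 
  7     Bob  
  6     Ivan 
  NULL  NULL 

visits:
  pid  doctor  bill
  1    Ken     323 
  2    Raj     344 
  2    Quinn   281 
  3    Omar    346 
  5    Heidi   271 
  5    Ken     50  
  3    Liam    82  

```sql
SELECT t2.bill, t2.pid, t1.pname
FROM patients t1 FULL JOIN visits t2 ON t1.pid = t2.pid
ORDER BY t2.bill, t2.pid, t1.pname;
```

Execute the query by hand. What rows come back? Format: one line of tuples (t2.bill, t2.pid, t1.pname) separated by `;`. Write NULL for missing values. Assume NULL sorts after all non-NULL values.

(50, 5, NULL); (82, 3, Vik); (271, 5, NULL); (281, 2, NULL); (323, 1, Zane); (344, 2, NULL); (346, 3, Vik); (NULL, NULL, Bob); (NULL, NULL, Ivan); (NULL, NULL, Mona); (NULL, NULL, NULL)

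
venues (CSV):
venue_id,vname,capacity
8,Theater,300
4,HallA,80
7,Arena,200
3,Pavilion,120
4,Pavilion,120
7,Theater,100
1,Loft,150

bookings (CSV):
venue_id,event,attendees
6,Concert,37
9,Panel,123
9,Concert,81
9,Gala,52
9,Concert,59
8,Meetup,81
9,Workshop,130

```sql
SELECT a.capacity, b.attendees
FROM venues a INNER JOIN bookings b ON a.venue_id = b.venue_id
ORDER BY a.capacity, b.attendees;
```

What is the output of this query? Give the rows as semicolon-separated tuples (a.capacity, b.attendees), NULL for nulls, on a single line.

(300, 81)

INNER JOIN keeps only pairs where the ON condition holds.
Matching on a.venue_id = b.venue_id.
Matched pairs: 1.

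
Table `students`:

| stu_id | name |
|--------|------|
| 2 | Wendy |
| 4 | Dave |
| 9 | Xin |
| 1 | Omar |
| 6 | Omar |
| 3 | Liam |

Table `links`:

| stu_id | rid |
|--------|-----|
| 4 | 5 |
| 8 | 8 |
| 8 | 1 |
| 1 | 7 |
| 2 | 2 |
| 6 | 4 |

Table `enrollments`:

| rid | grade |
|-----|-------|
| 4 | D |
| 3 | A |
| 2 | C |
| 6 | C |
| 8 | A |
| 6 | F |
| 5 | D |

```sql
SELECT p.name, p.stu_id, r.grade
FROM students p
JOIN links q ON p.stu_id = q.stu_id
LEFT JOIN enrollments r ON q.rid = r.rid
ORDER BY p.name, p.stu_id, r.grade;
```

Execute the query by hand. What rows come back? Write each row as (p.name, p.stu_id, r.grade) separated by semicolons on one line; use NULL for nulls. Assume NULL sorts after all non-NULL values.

Joins associate left-to-right: students INNER JOIN links on stu_id gives 4 intermediate row(s).
Then LEFT JOIN `enrollments r` on rid: each of those 4 rows is kept; rows whose q.rid has no match in r get NULL for r's columns.

(Dave, 4, D); (Omar, 1, NULL); (Omar, 6, D); (Wendy, 2, C)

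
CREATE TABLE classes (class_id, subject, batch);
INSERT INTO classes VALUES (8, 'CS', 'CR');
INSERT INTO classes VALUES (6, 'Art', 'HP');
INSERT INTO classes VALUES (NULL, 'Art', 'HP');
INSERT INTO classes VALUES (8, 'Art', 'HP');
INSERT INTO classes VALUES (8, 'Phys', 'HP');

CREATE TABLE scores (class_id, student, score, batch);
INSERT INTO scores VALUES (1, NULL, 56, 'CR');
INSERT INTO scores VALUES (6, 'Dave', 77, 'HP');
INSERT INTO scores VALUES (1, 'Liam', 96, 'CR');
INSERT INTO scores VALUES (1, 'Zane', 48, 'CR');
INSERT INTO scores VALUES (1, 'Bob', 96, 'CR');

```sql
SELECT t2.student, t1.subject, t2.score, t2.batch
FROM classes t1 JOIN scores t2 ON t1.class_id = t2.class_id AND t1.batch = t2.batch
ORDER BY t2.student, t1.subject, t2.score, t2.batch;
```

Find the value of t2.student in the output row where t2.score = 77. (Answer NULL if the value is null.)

Dave

INNER JOIN keeps only pairs where the ON condition holds.
Matching on t1.class_id = t2.class_id AND t1.batch = t2.batch. A NULL in a compared column never satisfies the condition.
Matched pairs: 1.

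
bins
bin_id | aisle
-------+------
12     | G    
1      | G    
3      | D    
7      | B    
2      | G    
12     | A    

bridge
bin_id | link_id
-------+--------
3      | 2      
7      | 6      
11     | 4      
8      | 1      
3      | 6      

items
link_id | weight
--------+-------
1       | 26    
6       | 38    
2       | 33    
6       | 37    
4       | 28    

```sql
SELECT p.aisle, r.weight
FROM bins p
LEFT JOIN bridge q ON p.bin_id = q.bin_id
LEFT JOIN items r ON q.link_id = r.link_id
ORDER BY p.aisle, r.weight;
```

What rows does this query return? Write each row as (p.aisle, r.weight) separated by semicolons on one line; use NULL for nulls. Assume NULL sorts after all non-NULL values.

(A, NULL); (B, 37); (B, 38); (D, 33); (D, 37); (D, 38); (G, NULL); (G, NULL); (G, NULL)

Step 1 — p LEFT JOIN q on bin_id → 7 row(s).
Then LEFT JOIN `items r` on link_id: each of those 7 rows is kept; rows whose q.link_id has no match in r get NULL for r's columns.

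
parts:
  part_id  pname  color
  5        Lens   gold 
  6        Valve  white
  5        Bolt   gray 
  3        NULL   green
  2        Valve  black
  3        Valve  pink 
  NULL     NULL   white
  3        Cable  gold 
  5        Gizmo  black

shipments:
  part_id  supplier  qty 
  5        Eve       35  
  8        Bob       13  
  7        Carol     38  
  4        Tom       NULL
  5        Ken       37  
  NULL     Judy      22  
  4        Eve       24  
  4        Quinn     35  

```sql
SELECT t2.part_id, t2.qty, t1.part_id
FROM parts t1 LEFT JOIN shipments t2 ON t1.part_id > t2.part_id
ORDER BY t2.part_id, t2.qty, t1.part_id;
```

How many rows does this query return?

LEFT JOIN keeps every row from `parts`; unmatched rows get NULL for `shipments`'s columns.
Matching on t1.part_id > t2.part_id. A NULL in a compared column never satisfies the condition.
- t1 (part_id=5) pairs with 3 row(s) of t2.
- t1 (part_id=6) pairs with 5 row(s) of t2.
- t1 (part_id=5) pairs with 3 row(s) of t2.
- t1 (part_id=3) has no partner → padded with NULL.
- t1 (part_id=2) has no partner → padded with NULL.
- t1 (part_id=3) has no partner → padded with NULL.
- t1 (part_id=NULL) has no partner → padded with NULL.
- t1 (part_id=3) has no partner → padded with NULL.
- t1 (part_id=5) pairs with 3 row(s) of t2.
Total: 14 matched + 5 padded = 19 rows.

19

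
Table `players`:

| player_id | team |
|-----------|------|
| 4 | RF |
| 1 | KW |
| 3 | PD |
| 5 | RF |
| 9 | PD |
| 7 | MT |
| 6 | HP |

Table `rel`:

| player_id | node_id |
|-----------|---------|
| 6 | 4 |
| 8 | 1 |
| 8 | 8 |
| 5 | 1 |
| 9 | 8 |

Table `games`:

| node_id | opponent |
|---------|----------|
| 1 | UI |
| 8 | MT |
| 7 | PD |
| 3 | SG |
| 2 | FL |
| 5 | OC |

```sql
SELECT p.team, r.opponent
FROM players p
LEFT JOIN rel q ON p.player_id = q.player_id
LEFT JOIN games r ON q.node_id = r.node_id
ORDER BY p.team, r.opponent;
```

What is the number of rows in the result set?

Joins associate left-to-right: players LEFT JOIN rel on player_id gives 7 intermediate row(s).
Then LEFT JOIN `games r` on node_id: each of those 7 rows is kept; rows whose q.node_id has no match in r get NULL for r's columns.
Result: 7 row(s).

7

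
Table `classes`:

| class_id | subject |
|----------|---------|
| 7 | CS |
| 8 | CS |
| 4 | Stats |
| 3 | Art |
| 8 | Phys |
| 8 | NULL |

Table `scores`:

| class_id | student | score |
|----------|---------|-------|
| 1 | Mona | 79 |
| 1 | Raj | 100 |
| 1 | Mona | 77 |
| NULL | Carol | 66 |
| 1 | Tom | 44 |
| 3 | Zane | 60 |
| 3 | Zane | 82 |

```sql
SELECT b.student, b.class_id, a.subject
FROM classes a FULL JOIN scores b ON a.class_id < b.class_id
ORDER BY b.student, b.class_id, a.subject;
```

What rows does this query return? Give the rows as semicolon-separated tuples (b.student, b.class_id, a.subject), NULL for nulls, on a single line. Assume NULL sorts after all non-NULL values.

FULL OUTER JOIN keeps every row from both sides; unmatched rows get NULL for the other side's columns.
Matching on a.class_id < b.class_id. A NULL in a compared column never satisfies the condition.
Matched pairs: 0; unmatched a rows kept: 6; unmatched b rows kept: 7.

(Carol, NULL, NULL); (Mona, 1, NULL); (Mona, 1, NULL); (Raj, 1, NULL); (Tom, 1, NULL); (Zane, 3, NULL); (Zane, 3, NULL); (NULL, NULL, Art); (NULL, NULL, CS); (NULL, NULL, CS); (NULL, NULL, Phys); (NULL, NULL, Stats); (NULL, NULL, NULL)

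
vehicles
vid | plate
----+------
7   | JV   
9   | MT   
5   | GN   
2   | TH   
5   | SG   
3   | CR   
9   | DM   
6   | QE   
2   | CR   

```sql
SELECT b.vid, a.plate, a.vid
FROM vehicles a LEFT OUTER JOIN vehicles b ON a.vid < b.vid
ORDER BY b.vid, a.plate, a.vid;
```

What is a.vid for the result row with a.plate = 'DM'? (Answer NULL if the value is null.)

LEFT JOIN keeps every row from `vehicles a`; unmatched rows get NULL for `vehicles b`'s columns.
Matching on a.vid < b.vid.
- a row (vid=7): matches 2 b row(s) → 2 output row(s).
- a row (vid=9): no match → kept, b columns NULL.
- a row (vid=5): matches 4 b row(s) → 4 output row(s).
- a row (vid=2): matches 7 b row(s) → 7 output row(s).
- a row (vid=5): matches 4 b row(s) → 4 output row(s).
- a row (vid=3): matches 6 b row(s) → 6 output row(s).
- a row (vid=9): no match → kept, b columns NULL.
- a row (vid=6): matches 3 b row(s) → 3 output row(s).
- a row (vid=2): matches 7 b row(s) → 7 output row(s).

9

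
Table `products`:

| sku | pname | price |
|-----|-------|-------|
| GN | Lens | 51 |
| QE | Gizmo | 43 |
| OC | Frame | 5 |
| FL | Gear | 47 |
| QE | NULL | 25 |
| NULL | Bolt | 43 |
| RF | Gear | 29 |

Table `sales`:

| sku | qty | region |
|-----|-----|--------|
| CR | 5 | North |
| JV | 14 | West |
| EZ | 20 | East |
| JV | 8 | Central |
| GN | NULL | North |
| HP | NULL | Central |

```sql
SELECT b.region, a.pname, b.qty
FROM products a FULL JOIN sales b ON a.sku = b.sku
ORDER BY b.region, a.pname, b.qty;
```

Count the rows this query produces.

FULL OUTER JOIN keeps every row from both sides; unmatched rows get NULL for the other side's columns.
Matching on a.sku = b.sku. A NULL in a compared column never satisfies the condition.
Matched pairs: 1; unmatched a rows kept: 6; unmatched b rows kept: 5.
Total: 1 matched + 11 padded = 12 rows.

12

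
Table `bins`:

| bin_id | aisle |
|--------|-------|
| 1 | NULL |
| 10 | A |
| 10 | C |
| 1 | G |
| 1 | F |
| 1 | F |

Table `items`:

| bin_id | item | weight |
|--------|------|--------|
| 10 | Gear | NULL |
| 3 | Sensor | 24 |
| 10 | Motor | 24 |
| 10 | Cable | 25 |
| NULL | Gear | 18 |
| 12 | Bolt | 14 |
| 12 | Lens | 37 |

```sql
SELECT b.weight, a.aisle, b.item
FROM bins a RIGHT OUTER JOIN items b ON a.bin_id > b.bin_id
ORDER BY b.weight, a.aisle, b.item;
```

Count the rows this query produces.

RIGHT JOIN keeps every row from `items`; unmatched rows get NULL for `bins`'s columns.
Matching on a.bin_id > b.bin_id. A NULL in a compared column never satisfies the condition.
- a row (bin_id=1): no match.
- a row (bin_id=10): matches 1 b row(s) → 1 output row(s).
- a row (bin_id=10): matches 1 b row(s) → 1 output row(s).
- a row (bin_id=1): no match.
- a row (bin_id=1): no match.
- a row (bin_id=1): no match.
- 6 row(s) from b found no a partner → padded with NULL.
Total: 2 matched + 6 padded = 8 rows.

8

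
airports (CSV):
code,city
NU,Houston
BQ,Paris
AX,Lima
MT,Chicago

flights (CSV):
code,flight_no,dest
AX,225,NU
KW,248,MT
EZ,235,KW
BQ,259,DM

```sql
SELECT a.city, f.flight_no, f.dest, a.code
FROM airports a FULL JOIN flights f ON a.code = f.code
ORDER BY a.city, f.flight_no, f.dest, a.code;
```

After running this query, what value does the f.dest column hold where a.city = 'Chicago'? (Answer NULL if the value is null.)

NULL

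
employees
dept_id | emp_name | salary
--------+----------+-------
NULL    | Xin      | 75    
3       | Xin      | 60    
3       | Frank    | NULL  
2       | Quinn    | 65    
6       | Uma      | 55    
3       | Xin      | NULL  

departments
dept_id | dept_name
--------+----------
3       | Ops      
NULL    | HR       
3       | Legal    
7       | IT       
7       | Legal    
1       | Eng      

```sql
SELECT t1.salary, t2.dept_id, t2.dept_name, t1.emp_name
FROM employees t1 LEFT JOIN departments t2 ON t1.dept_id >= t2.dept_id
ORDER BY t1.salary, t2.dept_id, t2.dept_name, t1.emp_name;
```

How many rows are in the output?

14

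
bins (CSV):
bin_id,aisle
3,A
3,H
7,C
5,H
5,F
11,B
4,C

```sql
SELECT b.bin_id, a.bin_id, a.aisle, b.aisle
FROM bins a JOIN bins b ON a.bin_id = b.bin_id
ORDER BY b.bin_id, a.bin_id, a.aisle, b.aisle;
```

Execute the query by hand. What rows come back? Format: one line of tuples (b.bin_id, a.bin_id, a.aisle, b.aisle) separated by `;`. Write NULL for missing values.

INNER JOIN keeps only pairs where the ON condition holds.
Matching on a.bin_id = b.bin_id.
Matched pairs: 11.

(3, 3, A, A); (3, 3, A, H); (3, 3, H, A); (3, 3, H, H); (4, 4, C, C); (5, 5, F, F); (5, 5, F, H); (5, 5, H, F); (5, 5, H, H); (7, 7, C, C); (11, 11, B, B)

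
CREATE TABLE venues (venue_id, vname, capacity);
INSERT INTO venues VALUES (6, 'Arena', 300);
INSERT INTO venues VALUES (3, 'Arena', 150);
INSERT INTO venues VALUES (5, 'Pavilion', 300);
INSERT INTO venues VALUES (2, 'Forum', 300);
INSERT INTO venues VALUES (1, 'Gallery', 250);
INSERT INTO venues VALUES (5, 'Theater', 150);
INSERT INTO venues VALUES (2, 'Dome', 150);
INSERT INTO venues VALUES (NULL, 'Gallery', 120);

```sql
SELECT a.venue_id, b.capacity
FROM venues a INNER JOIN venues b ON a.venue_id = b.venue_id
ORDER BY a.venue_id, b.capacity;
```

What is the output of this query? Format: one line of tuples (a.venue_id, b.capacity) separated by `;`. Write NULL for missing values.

INNER JOIN keeps only pairs where the ON condition holds.
Matching on a.venue_id = b.venue_id. A NULL in a compared column never satisfies the condition.
Matched pairs: 11.

(1, 250); (2, 150); (2, 150); (2, 300); (2, 300); (3, 150); (5, 150); (5, 150); (5, 300); (5, 300); (6, 300)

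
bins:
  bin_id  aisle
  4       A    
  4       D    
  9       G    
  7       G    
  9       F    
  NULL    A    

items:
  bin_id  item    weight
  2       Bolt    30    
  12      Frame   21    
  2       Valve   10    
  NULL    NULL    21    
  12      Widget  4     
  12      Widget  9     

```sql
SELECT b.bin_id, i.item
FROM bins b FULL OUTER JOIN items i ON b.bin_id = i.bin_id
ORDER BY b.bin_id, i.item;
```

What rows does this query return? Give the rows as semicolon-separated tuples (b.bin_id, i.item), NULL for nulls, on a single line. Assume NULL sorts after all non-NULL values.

(4, NULL); (4, NULL); (7, NULL); (9, NULL); (9, NULL); (NULL, Bolt); (NULL, Frame); (NULL, Valve); (NULL, Widget); (NULL, Widget); (NULL, NULL); (NULL, NULL)

FULL OUTER JOIN keeps every row from both sides; unmatched rows get NULL for the other side's columns.
Matching on b.bin_id = i.bin_id. A NULL in a compared column never satisfies the condition.
Matched pairs: 0; unmatched b rows kept: 6; unmatched i rows kept: 6.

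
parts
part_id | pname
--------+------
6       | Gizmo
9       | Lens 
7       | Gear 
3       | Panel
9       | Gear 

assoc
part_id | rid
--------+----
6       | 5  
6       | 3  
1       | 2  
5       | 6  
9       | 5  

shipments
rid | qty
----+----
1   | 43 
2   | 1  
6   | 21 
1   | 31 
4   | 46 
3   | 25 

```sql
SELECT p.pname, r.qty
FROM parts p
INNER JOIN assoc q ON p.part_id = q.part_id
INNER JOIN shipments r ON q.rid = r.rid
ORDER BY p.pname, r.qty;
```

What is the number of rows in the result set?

1

Step 1 — p INNER JOIN q on part_id → 4 row(s).
Then INNER JOIN `shipments r` on rid: keep only rows whose q.rid appears in r.
Result: 1 row(s).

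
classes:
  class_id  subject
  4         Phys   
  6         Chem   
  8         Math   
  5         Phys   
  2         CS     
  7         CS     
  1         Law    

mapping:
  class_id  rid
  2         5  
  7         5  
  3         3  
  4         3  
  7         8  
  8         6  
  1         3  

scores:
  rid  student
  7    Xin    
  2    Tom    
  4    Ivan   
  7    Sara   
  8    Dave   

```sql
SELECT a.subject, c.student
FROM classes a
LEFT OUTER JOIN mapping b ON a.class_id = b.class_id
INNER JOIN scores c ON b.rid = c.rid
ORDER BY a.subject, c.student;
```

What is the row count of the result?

1

Evaluate left to right. First `classes a LEFT JOIN mapping b` on class_id: 8 row(s).
Then INNER JOIN `scores c` on rid: keep only rows whose b.rid appears in c.
Result: 1 row(s).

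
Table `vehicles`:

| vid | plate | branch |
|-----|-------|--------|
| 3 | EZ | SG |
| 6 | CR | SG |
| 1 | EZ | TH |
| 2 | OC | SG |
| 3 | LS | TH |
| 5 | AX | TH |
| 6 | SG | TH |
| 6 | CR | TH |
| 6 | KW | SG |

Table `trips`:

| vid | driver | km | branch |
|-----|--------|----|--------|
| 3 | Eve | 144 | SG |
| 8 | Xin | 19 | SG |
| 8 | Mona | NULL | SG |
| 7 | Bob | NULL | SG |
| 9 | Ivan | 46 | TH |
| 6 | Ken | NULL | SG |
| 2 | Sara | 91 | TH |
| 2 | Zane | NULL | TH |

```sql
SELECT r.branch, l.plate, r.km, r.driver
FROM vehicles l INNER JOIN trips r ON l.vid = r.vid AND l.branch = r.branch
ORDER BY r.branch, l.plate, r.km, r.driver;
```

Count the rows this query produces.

3

INNER JOIN keeps only pairs where the ON condition holds.
Matching on l.vid = r.vid AND l.branch = r.branch.
- l[0] vid=3, branch=SG → 1 match(es) in r → 1 row(s).
- l[1] vid=6, branch=SG → 1 match(es) in r → 1 row(s).
- l[2] vid=1, branch=TH → no match; dropped.
- l[3] vid=2, branch=SG → no match; dropped.
- l[4] vid=3, branch=TH → no match; dropped.
- l[5] vid=5, branch=TH → no match; dropped.
- l[6] vid=6, branch=TH → no match; dropped.
- l[7] vid=6, branch=TH → no match; dropped.
- l[8] vid=6, branch=SG → 1 match(es) in r → 1 row(s).
Total: 3 rows.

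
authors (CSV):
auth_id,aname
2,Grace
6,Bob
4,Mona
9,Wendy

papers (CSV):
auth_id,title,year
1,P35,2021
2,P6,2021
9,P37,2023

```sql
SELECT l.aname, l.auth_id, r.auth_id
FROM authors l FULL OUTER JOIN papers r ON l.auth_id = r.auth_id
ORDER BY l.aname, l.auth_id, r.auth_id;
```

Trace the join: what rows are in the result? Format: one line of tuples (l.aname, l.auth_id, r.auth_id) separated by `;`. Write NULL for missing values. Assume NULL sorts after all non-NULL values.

FULL OUTER JOIN keeps every row from both sides; unmatched rows get NULL for the other side's columns.
Matching on l.auth_id = r.auth_id.
Matched pairs: 2; unmatched l rows kept: 2; unmatched r rows kept: 1.

(Bob, 6, NULL); (Grace, 2, 2); (Mona, 4, NULL); (Wendy, 9, 9); (NULL, NULL, 1)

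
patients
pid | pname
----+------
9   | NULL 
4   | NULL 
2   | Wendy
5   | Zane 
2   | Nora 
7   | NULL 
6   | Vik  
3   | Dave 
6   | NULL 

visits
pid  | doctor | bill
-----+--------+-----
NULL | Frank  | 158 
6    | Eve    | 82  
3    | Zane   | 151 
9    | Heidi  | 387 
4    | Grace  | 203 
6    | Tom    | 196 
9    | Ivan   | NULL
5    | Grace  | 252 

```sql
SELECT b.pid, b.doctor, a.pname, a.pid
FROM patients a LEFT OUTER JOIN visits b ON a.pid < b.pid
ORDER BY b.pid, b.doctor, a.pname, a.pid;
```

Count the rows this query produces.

36

LEFT JOIN keeps every row from `patients`; unmatched rows get NULL for `visits`'s columns.
Matching on a.pid < b.pid. A NULL in a compared column never satisfies the condition.
- pid=9: no b row matches, row kept with b columns NULL.
- pid=4: 5 matching b row(s), so 5 row(s) emitted.
- pid=2: 7 matching b row(s), so 7 row(s) emitted.
- pid=5: 4 matching b row(s), so 4 row(s) emitted.
- pid=2: 7 matching b row(s), so 7 row(s) emitted.
- pid=7: 2 matching b row(s), so 2 row(s) emitted.
- pid=6: 2 matching b row(s), so 2 row(s) emitted.
- pid=3: 6 matching b row(s), so 6 row(s) emitted.
- pid=6: 2 matching b row(s), so 2 row(s) emitted.
Total: 35 matched + 1 padded = 36 rows.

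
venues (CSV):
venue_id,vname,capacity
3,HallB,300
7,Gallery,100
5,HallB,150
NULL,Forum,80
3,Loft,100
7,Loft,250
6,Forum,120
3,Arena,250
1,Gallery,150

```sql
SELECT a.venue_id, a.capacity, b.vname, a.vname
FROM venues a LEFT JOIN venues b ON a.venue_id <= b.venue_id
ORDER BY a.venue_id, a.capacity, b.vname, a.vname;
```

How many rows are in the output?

LEFT JOIN keeps every row from `venues a`; unmatched rows get NULL for `venues b`'s columns.
Matching on a.venue_id <= b.venue_id. A NULL in a compared column never satisfies the condition.
- a[0] venue_id=3 → 7 match(es) in b → 7 row(s).
- a[1] venue_id=7 → 2 match(es) in b → 2 row(s).
- a[2] venue_id=5 → 4 match(es) in b → 4 row(s).
- a[3] venue_id=NULL → no match; kept with NULLs on the b side.
- a[4] venue_id=3 → 7 match(es) in b → 7 row(s).
- a[5] venue_id=7 → 2 match(es) in b → 2 row(s).
- a[6] venue_id=6 → 3 match(es) in b → 3 row(s).
- a[7] venue_id=3 → 7 match(es) in b → 7 row(s).
- a[8] venue_id=1 → 8 match(es) in b → 8 row(s).
Total: 40 matched + 1 padded = 41 rows.

41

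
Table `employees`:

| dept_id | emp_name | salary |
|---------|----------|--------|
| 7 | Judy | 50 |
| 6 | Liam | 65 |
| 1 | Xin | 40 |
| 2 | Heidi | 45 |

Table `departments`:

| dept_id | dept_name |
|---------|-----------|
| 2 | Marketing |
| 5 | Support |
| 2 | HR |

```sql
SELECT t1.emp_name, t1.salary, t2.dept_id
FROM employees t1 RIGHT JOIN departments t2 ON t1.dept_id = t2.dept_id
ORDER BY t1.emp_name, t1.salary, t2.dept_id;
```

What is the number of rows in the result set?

3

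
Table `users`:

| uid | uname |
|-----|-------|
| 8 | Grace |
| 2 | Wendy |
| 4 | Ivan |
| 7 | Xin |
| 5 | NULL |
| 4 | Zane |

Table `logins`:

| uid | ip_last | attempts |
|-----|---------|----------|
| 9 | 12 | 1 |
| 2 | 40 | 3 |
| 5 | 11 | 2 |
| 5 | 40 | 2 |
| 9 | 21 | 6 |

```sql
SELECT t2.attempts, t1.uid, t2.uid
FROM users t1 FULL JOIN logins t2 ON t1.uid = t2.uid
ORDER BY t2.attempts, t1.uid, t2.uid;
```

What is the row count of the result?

9

FULL OUTER JOIN keeps every row from both sides; unmatched rows get NULL for the other side's columns.
Matching on t1.uid = t2.uid.
- t1 row (uid=8): no match → kept, t2 columns NULL.
- t1 row (uid=2): matches 1 t2 row(s) → 1 output row(s).
- t1 row (uid=4): no match → kept, t2 columns NULL.
- t1 row (uid=7): no match → kept, t2 columns NULL.
- t1 row (uid=5): matches 2 t2 row(s) → 2 output row(s).
- t1 row (uid=4): no match → kept, t2 columns NULL.
- 2 row(s) from t2 found no t1 partner → padded with NULL.
Total: 3 matched + 6 padded = 9 rows.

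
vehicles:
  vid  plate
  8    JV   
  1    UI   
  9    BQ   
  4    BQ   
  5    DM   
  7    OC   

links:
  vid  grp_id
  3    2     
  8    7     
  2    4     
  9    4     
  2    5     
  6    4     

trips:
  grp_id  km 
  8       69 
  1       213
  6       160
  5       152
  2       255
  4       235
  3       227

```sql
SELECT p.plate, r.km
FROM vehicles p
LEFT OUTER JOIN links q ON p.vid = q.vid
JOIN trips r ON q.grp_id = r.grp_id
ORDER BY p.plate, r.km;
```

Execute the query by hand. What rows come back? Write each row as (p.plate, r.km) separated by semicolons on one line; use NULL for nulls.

Step 1 — p LEFT JOIN q on vid → 6 row(s).
Then INNER JOIN `trips r` on grp_id: keep only rows whose q.grp_id appears in r.

(BQ, 235)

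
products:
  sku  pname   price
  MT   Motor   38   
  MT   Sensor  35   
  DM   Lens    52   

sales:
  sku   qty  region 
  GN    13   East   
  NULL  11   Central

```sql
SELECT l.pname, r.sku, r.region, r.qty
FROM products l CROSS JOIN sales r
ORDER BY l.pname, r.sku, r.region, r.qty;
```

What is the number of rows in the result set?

6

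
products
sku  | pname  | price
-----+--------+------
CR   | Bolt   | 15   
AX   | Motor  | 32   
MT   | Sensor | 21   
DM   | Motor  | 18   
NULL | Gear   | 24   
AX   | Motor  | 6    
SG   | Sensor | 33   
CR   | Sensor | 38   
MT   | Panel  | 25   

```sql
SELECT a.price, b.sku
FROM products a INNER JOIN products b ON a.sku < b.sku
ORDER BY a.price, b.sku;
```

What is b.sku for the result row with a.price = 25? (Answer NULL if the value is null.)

SG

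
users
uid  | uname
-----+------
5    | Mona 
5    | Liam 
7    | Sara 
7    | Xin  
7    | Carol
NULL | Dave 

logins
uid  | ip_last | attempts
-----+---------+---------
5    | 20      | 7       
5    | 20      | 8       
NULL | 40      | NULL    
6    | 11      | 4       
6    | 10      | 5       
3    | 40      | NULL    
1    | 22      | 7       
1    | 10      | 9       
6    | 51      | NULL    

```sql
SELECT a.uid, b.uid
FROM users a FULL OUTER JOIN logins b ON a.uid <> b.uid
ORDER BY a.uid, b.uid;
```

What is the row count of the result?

FULL OUTER JOIN keeps every row from both sides; unmatched rows get NULL for the other side's columns.
Matching on a.uid <> b.uid. A NULL in a compared column never satisfies the condition.
Matched pairs: 36; unmatched a rows kept: 1; unmatched b rows kept: 1.
Total: 36 matched + 2 padded = 38 rows.

38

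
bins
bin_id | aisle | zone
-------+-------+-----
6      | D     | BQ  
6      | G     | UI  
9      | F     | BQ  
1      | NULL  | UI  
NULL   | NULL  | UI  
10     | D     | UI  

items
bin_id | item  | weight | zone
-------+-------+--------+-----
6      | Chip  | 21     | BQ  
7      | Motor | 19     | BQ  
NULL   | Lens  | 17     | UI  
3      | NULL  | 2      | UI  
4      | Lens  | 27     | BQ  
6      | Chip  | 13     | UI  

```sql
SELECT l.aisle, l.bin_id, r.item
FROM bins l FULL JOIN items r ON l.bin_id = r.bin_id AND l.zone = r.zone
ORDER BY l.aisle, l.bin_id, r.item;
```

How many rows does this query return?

10

FULL OUTER JOIN keeps every row from both sides; unmatched rows get NULL for the other side's columns.
Matching on l.bin_id = r.bin_id AND l.zone = r.zone. A NULL in a compared column never satisfies the condition.
Matched pairs: 2; unmatched l rows kept: 4; unmatched r rows kept: 4.
Total: 2 matched + 8 padded = 10 rows.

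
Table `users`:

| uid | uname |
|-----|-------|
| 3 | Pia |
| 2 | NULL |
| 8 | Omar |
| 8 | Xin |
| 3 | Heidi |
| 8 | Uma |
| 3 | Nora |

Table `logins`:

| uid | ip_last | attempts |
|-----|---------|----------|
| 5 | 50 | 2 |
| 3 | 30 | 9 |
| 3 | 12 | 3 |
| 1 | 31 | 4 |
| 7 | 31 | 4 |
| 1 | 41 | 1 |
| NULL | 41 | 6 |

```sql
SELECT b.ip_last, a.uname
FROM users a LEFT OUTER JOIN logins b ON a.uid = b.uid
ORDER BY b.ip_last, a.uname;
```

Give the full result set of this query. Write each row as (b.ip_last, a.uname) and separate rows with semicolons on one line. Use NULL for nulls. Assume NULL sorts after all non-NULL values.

(12, Heidi); (12, Nora); (12, Pia); (30, Heidi); (30, Nora); (30, Pia); (NULL, Omar); (NULL, Uma); (NULL, Xin); (NULL, NULL)

LEFT JOIN keeps every row from `users`; unmatched rows get NULL for `logins`'s columns.
Matching on a.uid = b.uid. A NULL in a compared column never satisfies the condition.
Matched pairs: 6; unmatched a rows kept: 4.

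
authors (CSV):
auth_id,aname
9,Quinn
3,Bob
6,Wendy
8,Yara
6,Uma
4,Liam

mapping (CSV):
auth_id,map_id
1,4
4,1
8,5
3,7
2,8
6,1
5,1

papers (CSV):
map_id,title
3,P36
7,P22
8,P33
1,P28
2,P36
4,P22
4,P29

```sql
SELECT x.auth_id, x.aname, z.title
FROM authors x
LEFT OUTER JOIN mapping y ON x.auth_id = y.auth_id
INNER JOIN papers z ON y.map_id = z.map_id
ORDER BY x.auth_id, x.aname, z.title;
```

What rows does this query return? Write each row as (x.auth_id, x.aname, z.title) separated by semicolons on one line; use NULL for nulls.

Evaluate left to right. First `authors x LEFT JOIN mapping y` on auth_id: 6 row(s).
Then INNER JOIN `papers z` on map_id: keep only rows whose y.map_id appears in z.

(3, Bob, P22); (4, Liam, P28); (6, Uma, P28); (6, Wendy, P28)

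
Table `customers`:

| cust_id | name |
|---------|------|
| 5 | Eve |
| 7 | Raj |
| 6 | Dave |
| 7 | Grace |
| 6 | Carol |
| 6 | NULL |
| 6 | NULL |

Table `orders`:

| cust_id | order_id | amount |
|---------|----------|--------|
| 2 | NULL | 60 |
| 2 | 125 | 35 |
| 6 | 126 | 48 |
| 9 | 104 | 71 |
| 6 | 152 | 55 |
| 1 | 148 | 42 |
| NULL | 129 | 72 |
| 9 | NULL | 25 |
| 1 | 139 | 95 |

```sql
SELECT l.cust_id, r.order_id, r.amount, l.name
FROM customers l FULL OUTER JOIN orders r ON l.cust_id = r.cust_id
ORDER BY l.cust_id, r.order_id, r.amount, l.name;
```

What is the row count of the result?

FULL OUTER JOIN keeps every row from both sides; unmatched rows get NULL for the other side's columns.
Matching on l.cust_id = r.cust_id. A NULL in a compared column never satisfies the condition.
- l[0] cust_id=5 → no match; kept with NULLs on the r side.
- l[1] cust_id=7 → no match; kept with NULLs on the r side.
- l[2] cust_id=6 → 2 match(es) in r → 2 row(s).
- l[3] cust_id=7 → no match; kept with NULLs on the r side.
- l[4] cust_id=6 → 2 match(es) in r → 2 row(s).
- l[5] cust_id=6 → 2 match(es) in r → 2 row(s).
- l[6] cust_id=6 → 2 match(es) in r → 2 row(s).
- 7 r row(s) had no l match → kept, l columns NULL.
Total: 8 matched + 10 padded = 18 rows.

18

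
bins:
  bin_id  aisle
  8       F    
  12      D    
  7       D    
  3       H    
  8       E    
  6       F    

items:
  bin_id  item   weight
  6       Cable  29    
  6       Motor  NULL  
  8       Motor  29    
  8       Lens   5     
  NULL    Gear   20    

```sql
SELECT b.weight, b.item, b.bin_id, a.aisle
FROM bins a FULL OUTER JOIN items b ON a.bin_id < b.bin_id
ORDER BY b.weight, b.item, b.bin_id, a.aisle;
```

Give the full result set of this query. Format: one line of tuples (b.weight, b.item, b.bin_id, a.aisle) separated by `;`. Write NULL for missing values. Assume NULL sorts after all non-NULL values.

(5, Lens, 8, D); (5, Lens, 8, F); (5, Lens, 8, H); (20, Gear, NULL, NULL); (29, Cable, 6, H); (29, Motor, 8, D); (29, Motor, 8, F); (29, Motor, 8, H); (NULL, Motor, 6, H); (NULL, NULL, NULL, D); (NULL, NULL, NULL, E); (NULL, NULL, NULL, F)

FULL OUTER JOIN keeps every row from both sides; unmatched rows get NULL for the other side's columns.
Matching on a.bin_id < b.bin_id. A NULL in a compared column never satisfies the condition.
Matched pairs: 8; unmatched a rows kept: 3; unmatched b rows kept: 1.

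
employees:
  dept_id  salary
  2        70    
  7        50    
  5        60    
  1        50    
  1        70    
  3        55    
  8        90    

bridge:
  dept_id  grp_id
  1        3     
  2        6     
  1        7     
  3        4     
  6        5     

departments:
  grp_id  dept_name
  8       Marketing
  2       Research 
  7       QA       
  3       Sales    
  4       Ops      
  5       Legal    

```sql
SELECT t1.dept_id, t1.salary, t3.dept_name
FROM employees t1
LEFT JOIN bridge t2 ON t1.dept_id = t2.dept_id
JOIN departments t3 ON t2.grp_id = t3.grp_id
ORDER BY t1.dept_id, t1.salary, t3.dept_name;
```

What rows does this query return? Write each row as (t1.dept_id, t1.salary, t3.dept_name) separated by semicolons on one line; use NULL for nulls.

Joins associate left-to-right: employees LEFT JOIN bridge on dept_id gives 9 intermediate row(s).
Then INNER JOIN `departments t3` on grp_id: keep only rows whose t2.grp_id appears in t3.

(1, 50, QA); (1, 50, Sales); (1, 70, QA); (1, 70, Sales); (3, 55, Ops)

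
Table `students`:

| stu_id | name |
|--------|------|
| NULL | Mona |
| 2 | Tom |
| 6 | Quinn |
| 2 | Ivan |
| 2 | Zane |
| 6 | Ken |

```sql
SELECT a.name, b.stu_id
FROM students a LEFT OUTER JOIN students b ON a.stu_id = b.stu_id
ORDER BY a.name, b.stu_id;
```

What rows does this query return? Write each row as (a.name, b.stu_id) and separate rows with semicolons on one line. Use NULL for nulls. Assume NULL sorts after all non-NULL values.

LEFT JOIN keeps every row from `students a`; unmatched rows get NULL for `students b`'s columns.
Matching on a.stu_id = b.stu_id. A NULL in a compared column never satisfies the condition.
- stu_id=NULL: no b row matches, row kept with b columns NULL.
- stu_id=2: 3 matching b row(s), so 3 row(s) emitted.
- stu_id=6: 2 matching b row(s), so 2 row(s) emitted.
- stu_id=2: 3 matching b row(s), so 3 row(s) emitted.
- stu_id=2: 3 matching b row(s), so 3 row(s) emitted.
- stu_id=6: 2 matching b row(s), so 2 row(s) emitted.

(Ivan, 2); (Ivan, 2); (Ivan, 2); (Ken, 6); (Ken, 6); (Mona, NULL); (Quinn, 6); (Quinn, 6); (Tom, 2); (Tom, 2); (Tom, 2); (Zane, 2); (Zane, 2); (Zane, 2)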